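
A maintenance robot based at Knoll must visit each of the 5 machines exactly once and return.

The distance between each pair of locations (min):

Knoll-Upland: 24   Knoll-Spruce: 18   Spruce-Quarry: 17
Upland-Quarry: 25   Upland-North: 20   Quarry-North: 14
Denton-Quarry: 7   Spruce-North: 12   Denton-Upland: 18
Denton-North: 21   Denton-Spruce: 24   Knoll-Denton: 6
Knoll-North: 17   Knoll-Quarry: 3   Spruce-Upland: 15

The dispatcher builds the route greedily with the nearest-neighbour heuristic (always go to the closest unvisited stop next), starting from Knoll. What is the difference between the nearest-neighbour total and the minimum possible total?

The nearest-neighbour route is 4 min longer than optimal.

From Knoll: Quarry=3, Denton=6, North=17, Spruce=18, Upland=24 → choose Quarry (3).
From Quarry: Denton=7, North=14, Spruce=17, Upland=25 → choose Denton (7).
From Denton: Upland=18, North=21, Spruce=24 → choose Upland (18).
From Upland: Spruce=15, North=20 → choose Spruce (15).
From Spruce: North=12 → choose North (12).
NN route Knoll → Quarry → Denton → Upland → Spruce → North → Knoll costs 72.
Optimal: Knoll → Denton → Upland → Spruce → North → Quarry → Knoll costs 68 (by enumerating all 60 distinct tours).
Excess = 72 − 68 = 4.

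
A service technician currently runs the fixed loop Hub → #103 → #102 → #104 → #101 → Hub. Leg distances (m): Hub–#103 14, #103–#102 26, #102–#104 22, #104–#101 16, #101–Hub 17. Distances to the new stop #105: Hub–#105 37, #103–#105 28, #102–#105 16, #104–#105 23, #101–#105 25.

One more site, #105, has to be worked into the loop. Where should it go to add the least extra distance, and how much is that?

+17 m — insert #105 between #102 and #104.

Insertion cost between consecutive stops i–j is d(i,#105) + d(#105,j) − d(i,j):
  between Hub and #103: 37 + 28 − 14 = 51
  between #103 and #102: 28 + 16 − 26 = 18
  between #102 and #104: 16 + 23 − 22 = 17
  between #104 and #101: 23 + 25 − 16 = 32
  between #101 and Hub: 25 + 37 − 17 = 45
Cheapest insertion is between #102 and #104, adding 17.
New total = 95 + 17 = 112.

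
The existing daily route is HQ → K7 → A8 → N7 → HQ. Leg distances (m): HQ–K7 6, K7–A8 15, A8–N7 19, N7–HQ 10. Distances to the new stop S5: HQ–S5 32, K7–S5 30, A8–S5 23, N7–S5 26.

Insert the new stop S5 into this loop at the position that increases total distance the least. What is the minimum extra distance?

Insertion cost between consecutive stops i–j is d(i,S5) + d(S5,j) − d(i,j):
  between HQ and K7: 32 + 30 − 6 = 56
  between K7 and A8: 30 + 23 − 15 = 38
  between A8 and N7: 23 + 26 − 19 = 30
  between N7 and HQ: 26 + 32 − 10 = 48
Cheapest insertion is between A8 and N7, adding 30.
New total = 50 + 30 = 80.

Minimum extra distance: 30 m, inserting S5 between A8 and N7.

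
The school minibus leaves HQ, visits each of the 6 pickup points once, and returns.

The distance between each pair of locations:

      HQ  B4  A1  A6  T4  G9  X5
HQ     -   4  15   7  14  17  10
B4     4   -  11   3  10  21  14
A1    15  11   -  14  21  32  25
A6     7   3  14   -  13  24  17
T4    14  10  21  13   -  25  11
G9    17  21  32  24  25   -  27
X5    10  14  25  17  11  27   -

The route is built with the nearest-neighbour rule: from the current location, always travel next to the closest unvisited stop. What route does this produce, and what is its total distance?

At HQ the remaining stops are B4 4, A6 7, X5 10, T4 14, A1 15, G9 17; go to B4.
At B4 the remaining stops are A6 3, T4 10, A1 11, X5 14, G9 21; go to A6.
At A6 the remaining stops are T4 13, A1 14, X5 17, G9 24; go to T4.
At T4 the remaining stops are X5 11, A1 21, G9 25; go to X5.
At X5 the remaining stops are A1 25, G9 27; go to A1.
At A1 the remaining stops are G9 32; go to G9.
Return G9→HQ: 17.
Total = 4 + 3 + 13 + 11 + 25 + 32 + 17 = 105.

105 along HQ → B4 → A6 → T4 → X5 → A1 → G9 → HQ.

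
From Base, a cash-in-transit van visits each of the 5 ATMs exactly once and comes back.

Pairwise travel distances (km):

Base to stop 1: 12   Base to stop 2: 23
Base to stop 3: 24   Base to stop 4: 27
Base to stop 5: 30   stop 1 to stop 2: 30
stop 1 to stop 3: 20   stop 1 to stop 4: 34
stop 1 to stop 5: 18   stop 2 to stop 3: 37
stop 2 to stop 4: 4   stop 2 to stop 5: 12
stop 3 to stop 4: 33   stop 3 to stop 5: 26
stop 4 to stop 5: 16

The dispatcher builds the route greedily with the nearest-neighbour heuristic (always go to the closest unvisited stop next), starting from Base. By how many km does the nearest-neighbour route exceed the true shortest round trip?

2 km longer than the optimal tour.

From Base: stop 1=12, stop 2=23, stop 3=24, stop 4=27, stop 5=30 → choose stop 1 (12).
From stop 1: stop 5=18, stop 3=20, stop 2=30, stop 4=34 → choose stop 5 (18).
From stop 5: stop 2=12, stop 4=16, stop 3=26 → choose stop 2 (12).
From stop 2: stop 4=4, stop 3=37 → choose stop 4 (4).
From stop 4: stop 3=33 → choose stop 3 (33).
NN route Base → stop 1 → stop 5 → stop 2 → stop 4 → stop 3 → Base costs 103.
Optimal: Base → stop 1 → stop 3 → stop 5 → stop 2 → stop 4 → Base costs 101 (by enumerating all 60 distinct tours).
Excess = 103 − 101 = 2.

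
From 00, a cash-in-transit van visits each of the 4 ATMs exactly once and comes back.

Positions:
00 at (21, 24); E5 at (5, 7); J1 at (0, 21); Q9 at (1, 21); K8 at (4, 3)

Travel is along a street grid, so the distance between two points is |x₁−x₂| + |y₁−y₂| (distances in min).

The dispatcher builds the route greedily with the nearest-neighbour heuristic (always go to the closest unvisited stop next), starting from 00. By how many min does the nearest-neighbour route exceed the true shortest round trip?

From 00: Q9=23, J1=24, E5=33, K8=38 → choose Q9 (23).
From Q9: J1=1, E5=18, K8=21 → choose J1 (1).
From J1: E5=19, K8=22 → choose E5 (19).
From E5: K8=5 → choose K8 (5).
NN route 00 → Q9 → J1 → E5 → K8 → 00 costs 86.
Optimal: 00 → E5 → K8 → J1 → Q9 → 00 costs 84 (by enumerating all 12 distinct tours).
Excess = 86 − 84 = 2.

Excess over optimum: 2 min.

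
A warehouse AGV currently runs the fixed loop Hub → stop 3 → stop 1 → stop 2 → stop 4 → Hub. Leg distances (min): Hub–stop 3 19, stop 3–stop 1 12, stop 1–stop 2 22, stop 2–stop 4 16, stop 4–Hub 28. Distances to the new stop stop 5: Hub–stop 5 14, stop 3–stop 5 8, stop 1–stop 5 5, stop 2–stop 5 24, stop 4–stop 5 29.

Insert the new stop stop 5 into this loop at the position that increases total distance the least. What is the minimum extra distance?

Insertion cost between consecutive stops i–j is d(i,stop 5) + d(stop 5,j) − d(i,j):
  between Hub and stop 3: 14 + 8 − 19 = 3
  between stop 3 and stop 1: 8 + 5 − 12 = 1
  between stop 1 and stop 2: 5 + 24 − 22 = 7
  between stop 2 and stop 4: 24 + 29 − 16 = 37
  between stop 4 and Hub: 29 + 14 − 28 = 15
Cheapest insertion is between stop 3 and stop 1, adding 1.
New total = 97 + 1 = 98.

+1 min — insert stop 5 between stop 3 and stop 1.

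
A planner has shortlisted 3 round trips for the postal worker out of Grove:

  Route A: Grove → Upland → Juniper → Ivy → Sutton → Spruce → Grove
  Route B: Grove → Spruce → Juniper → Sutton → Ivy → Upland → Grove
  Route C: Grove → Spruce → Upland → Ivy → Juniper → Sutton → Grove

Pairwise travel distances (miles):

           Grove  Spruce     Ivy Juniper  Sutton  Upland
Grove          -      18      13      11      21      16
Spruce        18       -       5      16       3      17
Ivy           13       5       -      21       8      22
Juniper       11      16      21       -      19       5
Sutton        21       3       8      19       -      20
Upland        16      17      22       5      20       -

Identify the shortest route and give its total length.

Route A: 16 + 5 + 21 + 8 + 3 + 18 = 71
Route B: 18 + 16 + 19 + 8 + 22 + 16 = 99
Route C: 18 + 17 + 22 + 21 + 19 + 21 = 118

Shortest is Route A, total 71 miles.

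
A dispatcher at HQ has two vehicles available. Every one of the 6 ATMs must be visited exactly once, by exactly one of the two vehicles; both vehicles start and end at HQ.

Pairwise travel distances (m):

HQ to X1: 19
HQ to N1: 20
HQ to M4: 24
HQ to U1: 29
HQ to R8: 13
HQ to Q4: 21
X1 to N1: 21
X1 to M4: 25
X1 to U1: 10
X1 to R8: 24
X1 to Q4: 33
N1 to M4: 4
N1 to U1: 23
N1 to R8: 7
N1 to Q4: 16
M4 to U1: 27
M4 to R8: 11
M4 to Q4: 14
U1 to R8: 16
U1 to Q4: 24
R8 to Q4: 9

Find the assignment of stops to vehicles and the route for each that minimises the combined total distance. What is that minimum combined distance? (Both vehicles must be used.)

117 m — the smallest possible combined total.

There are 2^5 − 1 = 31 ways to divide the 6 stops into two non-empty groups. For each, the best each vehicle can do is its own shortest tour through its group:
  {X1} + {N1, M4, U1, R8, Q4}: 38 + 91 = 129
  {N1} + {X1, M4, U1, R8, Q4}: 40 + 91 = 131
  {X1, N1} + {M4, U1, R8, Q4}: 60 + 91 = 151
  {M4} + {X1, N1, U1, R8, Q4}: 48 + 89 = 137
  {X1, M4} + {N1, U1, R8, Q4}: 68 + 88 = 156
  {N1, M4} + {X1, U1, R8, Q4}: 48 + 75 = 123
  … (31 splits in total)
  {X1, U1} + {N1, M4, R8, Q4}: 58 + 59 = 117  ← best
Best: vehicle 1 HQ → X1 → U1 → HQ = 58; vehicle 2 HQ → R8 → N1 → M4 → Q4 → HQ = 59; combined 117.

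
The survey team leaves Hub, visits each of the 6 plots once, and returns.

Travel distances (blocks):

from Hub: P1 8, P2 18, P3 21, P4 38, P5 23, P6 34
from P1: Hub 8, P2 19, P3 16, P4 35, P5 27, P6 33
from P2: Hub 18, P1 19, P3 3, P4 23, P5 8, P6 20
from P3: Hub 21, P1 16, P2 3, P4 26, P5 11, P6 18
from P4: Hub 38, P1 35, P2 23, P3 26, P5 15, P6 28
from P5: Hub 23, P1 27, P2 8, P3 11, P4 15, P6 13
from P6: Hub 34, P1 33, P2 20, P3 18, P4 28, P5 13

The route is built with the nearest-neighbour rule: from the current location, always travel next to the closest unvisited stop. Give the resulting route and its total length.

At Hub the remaining stops are P1 8, P2 18, P3 21, P5 23, P6 34, P4 38; go to P1.
At P1 the remaining stops are P3 16, P2 19, P5 27, P6 33, P4 35; go to P3.
At P3 the remaining stops are P2 3, P5 11, P6 18, P4 26; go to P2.
At P2 the remaining stops are P5 8, P6 20, P4 23; go to P5.
At P5 the remaining stops are P6 13, P4 15; go to P6.
At P6 the remaining stops are P4 28; go to P4.
Return P4→Hub: 38.
Total = 8 + 16 + 3 + 8 + 13 + 28 + 38 = 114.

114 blocks along Hub → P1 → P3 → P2 → P5 → P6 → P4 → Hub.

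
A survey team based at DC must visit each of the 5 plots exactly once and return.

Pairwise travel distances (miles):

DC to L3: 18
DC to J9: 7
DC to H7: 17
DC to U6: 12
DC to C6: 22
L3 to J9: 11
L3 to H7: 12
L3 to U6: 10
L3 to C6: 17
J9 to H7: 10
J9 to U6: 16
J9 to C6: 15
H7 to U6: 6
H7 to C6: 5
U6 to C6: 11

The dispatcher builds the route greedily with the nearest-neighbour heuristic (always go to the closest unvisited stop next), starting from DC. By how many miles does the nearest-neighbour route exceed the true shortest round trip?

DC: J9=7, U6=12, H7=17, L3=18, C6=22 ⇒ J9
J9: H7=10, L3=11, C6=15, U6=16 ⇒ H7
H7: C6=5, U6=6, L3=12 ⇒ C6
C6: U6=11, L3=17 ⇒ U6
U6: L3=10 ⇒ L3
NN route DC → J9 → H7 → C6 → U6 → L3 → DC costs 61.
Optimal: DC → J9 → L3 → H7 → C6 → U6 → DC costs 58 (by enumerating all 60 distinct tours).
Excess = 61 − 58 = 3.

3 miles longer than the optimal tour.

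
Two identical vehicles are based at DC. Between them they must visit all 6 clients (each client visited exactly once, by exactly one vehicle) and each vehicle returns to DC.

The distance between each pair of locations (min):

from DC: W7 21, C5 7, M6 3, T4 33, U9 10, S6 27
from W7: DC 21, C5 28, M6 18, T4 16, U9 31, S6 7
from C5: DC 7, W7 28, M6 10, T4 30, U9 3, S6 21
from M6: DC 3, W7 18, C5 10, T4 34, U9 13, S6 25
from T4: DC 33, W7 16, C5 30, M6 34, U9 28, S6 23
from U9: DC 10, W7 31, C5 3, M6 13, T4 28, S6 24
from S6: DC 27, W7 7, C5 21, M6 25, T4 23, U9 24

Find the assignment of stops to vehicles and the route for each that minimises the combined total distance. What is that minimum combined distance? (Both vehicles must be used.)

Minimum combined distance: 94 min.

Try each way of splitting the stops between the two vehicles (each non-empty) and, for each split, find the best tour for each vehicle:
  {W7} + {C5, M6, T4, U9, S6}: 42 + 89 = 131
  {C5} + {W7, M6, T4, U9, S6}: 14 + 89 = 103
  {W7, C5} + {M6, T4, U9, S6}: 56 + 89 = 145
  {M6} + {W7, C5, T4, U9, S6}: 6 + 88 = 94
  {W7, M6} + {C5, T4, U9, S6}: 42 + 88 = 130
  {C5, M6} + {W7, T4, U9, S6}: 20 + 88 = 108
  … (31 splits in total)
Best: vehicle 1 DC → M6 → DC = 6; vehicle 2 DC → C5 → U9 → T4 → W7 → S6 → DC = 88; combined 94.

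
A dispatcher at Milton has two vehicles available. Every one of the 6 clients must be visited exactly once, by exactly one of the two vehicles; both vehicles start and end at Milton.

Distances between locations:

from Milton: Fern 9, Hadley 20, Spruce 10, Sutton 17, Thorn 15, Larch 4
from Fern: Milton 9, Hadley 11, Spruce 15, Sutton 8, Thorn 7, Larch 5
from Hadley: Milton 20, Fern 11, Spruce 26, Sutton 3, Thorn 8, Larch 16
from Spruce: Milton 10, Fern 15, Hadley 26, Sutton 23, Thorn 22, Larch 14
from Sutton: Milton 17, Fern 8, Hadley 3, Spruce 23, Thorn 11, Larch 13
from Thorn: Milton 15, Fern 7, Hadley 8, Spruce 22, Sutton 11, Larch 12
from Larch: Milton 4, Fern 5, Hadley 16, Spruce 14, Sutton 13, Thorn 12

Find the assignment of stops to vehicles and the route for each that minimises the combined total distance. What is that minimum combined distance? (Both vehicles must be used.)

There are 2^5 − 1 = 31 ways to divide the 6 stops into two non-empty groups. For each, the best each vehicle can do is its own shortest tour through its group:
  {Fern} + {Hadley, Spruce, Sutton, Thorn, Larch}: 18 + 60 = 78
  {Hadley} + {Fern, Spruce, Sutton, Thorn, Larch}: 40 + 60 = 100
  {Fern, Hadley} + {Spruce, Sutton, Thorn, Larch}: 40 + 60 = 100
  {Spruce} + {Fern, Hadley, Sutton, Thorn, Larch}: 20 + 43 = 63
  {Fern, Spruce} + {Hadley, Sutton, Thorn, Larch}: 34 + 43 = 77
  {Hadley, Spruce} + {Fern, Sutton, Thorn, Larch}: 56 + 43 = 99
  … (31 splits in total)
Best: vehicle 1 Milton → Spruce → Milton = 20; vehicle 2 Milton → Thorn → Hadley → Sutton → Fern → Larch → Milton = 43; combined 63.

63 — the smallest possible combined total.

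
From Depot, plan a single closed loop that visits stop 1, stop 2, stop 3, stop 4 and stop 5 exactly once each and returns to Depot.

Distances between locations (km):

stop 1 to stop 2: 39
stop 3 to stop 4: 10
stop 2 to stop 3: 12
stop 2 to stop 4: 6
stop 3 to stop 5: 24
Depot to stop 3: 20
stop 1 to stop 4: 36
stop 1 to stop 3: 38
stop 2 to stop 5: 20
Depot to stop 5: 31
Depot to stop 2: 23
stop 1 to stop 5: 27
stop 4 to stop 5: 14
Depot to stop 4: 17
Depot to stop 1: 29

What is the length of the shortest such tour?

With 5 stops there are 5!/2 = 60 distinct round trips (a route and its reverse cost the same).
Depot - stop 1 - stop 2 - stop 3 - stop 4 - stop 5 - Depot: 29+39+12+10+14+31 = 135
Depot - stop 1 - stop 2 - stop 3 - stop 5 - stop 4 - Depot: 29+39+12+24+14+17 = 135
Depot - stop 1 - stop 2 - stop 4 - stop 3 - stop 5 - Depot: 29+39+6+10+24+31 = 139
Depot - stop 1 - stop 2 - stop 4 - stop 5 - stop 3 - Depot: 29+39+6+14+24+20 = 132
Depot - stop 1 - stop 2 - stop 5 - stop 3 - stop 4 - Depot: 29+39+20+24+10+17 = 139
Depot - stop 1 - stop 2 - stop 5 - stop 4 - stop 3 - Depot: 29+39+20+14+10+20 = 132
Depot - stop 1 - stop 3 - stop 2 - stop 4 - stop 5 - Depot: 29+38+12+6+14+31 = 130
Depot - stop 1 - stop 3 - stop 2 - stop 5 - stop 4 - Depot: 29+38+12+20+14+17 = 130
Depot - stop 1 - stop 3 - stop 4 - stop 2 - stop 5 - Depot: 29+38+10+6+20+31 = 134
Depot - stop 1 - stop 3 - stop 4 - stop 5 - stop 2 - Depot: 29+38+10+14+20+23 = 134
Depot - stop 1 - stop 3 - stop 5 - stop 2 - stop 4 - Depot: 29+38+24+20+6+17 = 134
Depot - stop 1 - stop 3 - stop 5 - stop 4 - stop 2 - Depot: 29+38+24+14+6+23 = 134
Depot - stop 1 - stop 4 - stop 2 - stop 3 - stop 5 - Depot: 29+36+6+12+24+31 = 138
Depot - stop 1 - stop 4 - stop 2 - stop 5 - stop 3 - Depot: 29+36+6+20+24+20 = 135
… (46 more)
Depot - stop 1 - stop 5 - stop 4 - stop 2 - stop 3 - Depot: 29+27+14+6+12+20 = 108  ← best
The minimum is 108.
One optimal route: Depot → stop 1 → stop 5 → stop 4 → stop 2 → stop 3 → Depot (or its reverse).

Shortest round trip = 108 km.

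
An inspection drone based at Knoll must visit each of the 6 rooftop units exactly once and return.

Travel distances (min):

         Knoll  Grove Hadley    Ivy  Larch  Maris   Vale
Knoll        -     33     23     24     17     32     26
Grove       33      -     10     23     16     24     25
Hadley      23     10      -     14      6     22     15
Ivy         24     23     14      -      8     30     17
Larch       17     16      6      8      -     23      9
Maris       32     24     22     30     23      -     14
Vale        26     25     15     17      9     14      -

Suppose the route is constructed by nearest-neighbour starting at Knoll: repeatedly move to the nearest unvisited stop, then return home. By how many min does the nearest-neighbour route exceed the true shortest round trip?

From Knoll: Larch=17, Hadley=23, Ivy=24, Vale=26, Maris=32, Grove=33 → choose Larch (17).
From Larch: Hadley=6, Ivy=8, Vale=9, Grove=16, Maris=23 → choose Hadley (6).
From Hadley: Grove=10, Ivy=14, Vale=15, Maris=22 → choose Grove (10).
From Grove: Ivy=23, Maris=24, Vale=25 → choose Ivy (23).
From Ivy: Vale=17, Maris=30 → choose Vale (17).
From Vale: Maris=14 → choose Maris (14).
NN route Knoll → Larch → Hadley → Grove → Ivy → Vale → Maris → Knoll costs 119.
Optimal: Knoll → Hadley → Grove → Maris → Vale → Larch → Ivy → Knoll costs 112 (by enumerating all 360 distinct tours).
Excess = 119 − 112 = 7.

The nearest-neighbour route is 7 min longer than optimal.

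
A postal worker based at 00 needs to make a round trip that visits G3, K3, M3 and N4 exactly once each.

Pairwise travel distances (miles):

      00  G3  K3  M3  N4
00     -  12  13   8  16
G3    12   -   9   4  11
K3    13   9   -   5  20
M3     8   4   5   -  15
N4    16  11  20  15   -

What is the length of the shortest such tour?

Minimum total distance: 49 miles.

00→G3→K3→M3→N4→00: 12+9+5+15+16 = 57
00→G3→K3→N4→M3→00: 12+9+20+15+8 = 64
00→G3→M3→K3→N4→00: 12+4+5+20+16 = 57
00→G3→M3→N4→K3→00: 12+4+15+20+13 = 64
00→G3→N4→K3→M3→00: 12+11+20+5+8 = 56
00→G3→N4→M3→K3→00: 12+11+15+5+13 = 56
00→K3→G3→M3→N4→00: 13+9+4+15+16 = 57
00→K3→G3→N4→M3→00: 13+9+11+15+8 = 56
00→K3→M3→G3→N4→00: 13+5+4+11+16 = 49
00→K3→N4→G3→M3→00: 13+20+11+4+8 = 56
00→M3→G3→K3→N4→00: 8+4+9+20+16 = 57
00→M3→K3→G3→N4→00: 8+5+9+11+16 = 49
The minimum is 49.
One optimal route: 00 → K3 → M3 → G3 → N4 → 00 (or its reverse).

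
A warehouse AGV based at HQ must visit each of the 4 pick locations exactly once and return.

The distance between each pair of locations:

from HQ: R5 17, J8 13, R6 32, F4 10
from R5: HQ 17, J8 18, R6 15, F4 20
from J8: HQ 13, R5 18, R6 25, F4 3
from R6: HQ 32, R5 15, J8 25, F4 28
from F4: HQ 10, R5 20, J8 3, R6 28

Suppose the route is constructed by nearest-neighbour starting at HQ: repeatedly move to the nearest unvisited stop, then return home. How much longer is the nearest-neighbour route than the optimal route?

Excess over optimum: 8.

From HQ: F4=10, J8=13, R5=17, R6=32 → choose F4 (10).
From F4: J8=3, R5=20, R6=28 → choose J8 (3).
From J8: R5=18, R6=25 → choose R5 (18).
From R5: R6=15 → choose R6 (15).
NN route HQ → F4 → J8 → R5 → R6 → HQ costs 78.
Optimal: HQ → R5 → R6 → J8 → F4 → HQ costs 70 (by enumerating all 12 distinct tours).
Excess = 78 − 70 = 8.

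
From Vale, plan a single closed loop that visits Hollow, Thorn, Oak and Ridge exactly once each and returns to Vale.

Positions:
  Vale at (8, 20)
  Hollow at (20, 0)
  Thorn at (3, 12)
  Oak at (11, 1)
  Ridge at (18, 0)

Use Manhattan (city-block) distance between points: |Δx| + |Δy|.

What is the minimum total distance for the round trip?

Vale - Hollow - Thorn - Oak - Ridge - Vale: 32+29+19+8+30 = 118
Vale - Hollow - Thorn - Ridge - Oak - Vale: 32+29+27+8+22 = 118
Vale - Hollow - Oak - Thorn - Ridge - Vale: 32+10+19+27+30 = 118
Vale - Hollow - Oak - Ridge - Thorn - Vale: 32+10+8+27+13 = 90
Vale - Hollow - Ridge - Thorn - Oak - Vale: 32+2+27+19+22 = 102
Vale - Hollow - Ridge - Oak - Thorn - Vale: 32+2+8+19+13 = 74
Vale - Thorn - Hollow - Oak - Ridge - Vale: 13+29+10+8+30 = 90
Vale - Thorn - Hollow - Ridge - Oak - Vale: 13+29+2+8+22 = 74
Vale - Thorn - Oak - Hollow - Ridge - Vale: 13+19+10+2+30 = 74
Vale - Thorn - Ridge - Hollow - Oak - Vale: 13+27+2+10+22 = 74
Vale - Oak - Hollow - Thorn - Ridge - Vale: 22+10+29+27+30 = 118
Vale - Oak - Thorn - Hollow - Ridge - Vale: 22+19+29+2+30 = 102
The minimum is 74.
One optimal route: Vale → Hollow → Ridge → Oak → Thorn → Vale (or its reverse).

Shortest round trip = 74.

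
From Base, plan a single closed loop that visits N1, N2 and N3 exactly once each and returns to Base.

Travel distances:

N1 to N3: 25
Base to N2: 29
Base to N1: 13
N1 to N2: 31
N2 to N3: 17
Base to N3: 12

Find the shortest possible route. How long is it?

There are 3 distinct closed tours to check (reversals are equivalent).
Base → N1 → N2 → N3 → Base: 13+31+17+12 = 73
Base → N1 → N3 → N2 → Base: 13+25+17+29 = 84
Base → N2 → N1 → N3 → Base: 29+31+25+12 = 97
The minimum is 73.
One optimal route: Base → N1 → N2 → N3 → Base (or its reverse).

Minimum total distance: 73.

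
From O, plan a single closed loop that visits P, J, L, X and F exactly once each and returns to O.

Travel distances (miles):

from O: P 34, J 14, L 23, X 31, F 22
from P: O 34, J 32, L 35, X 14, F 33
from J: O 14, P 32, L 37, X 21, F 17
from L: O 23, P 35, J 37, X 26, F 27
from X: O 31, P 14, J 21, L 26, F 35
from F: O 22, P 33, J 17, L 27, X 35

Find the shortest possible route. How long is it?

127 miles — the shortest possible round trip.

There are 60 distinct closed tours to check (reversals are equivalent).
O→P→J→L→X→F→O: 34+32+37+26+35+22 = 186
O→P→J→L→F→X→O: 34+32+37+27+35+31 = 196
O→P→J→X→L→F→O: 34+32+21+26+27+22 = 162
O→P→J→X→F→L→O: 34+32+21+35+27+23 = 172
O→P→J→F→L→X→O: 34+32+17+27+26+31 = 167
O→P→J→F→X→L→O: 34+32+17+35+26+23 = 167
O→P→L→J→X→F→O: 34+35+37+21+35+22 = 184
O→P→L→J→F→X→O: 34+35+37+17+35+31 = 189
O→P→L→X→J→F→O: 34+35+26+21+17+22 = 155
O→P→L→X→F→J→O: 34+35+26+35+17+14 = 161
O→P→L→F→J→X→O: 34+35+27+17+21+31 = 165
O→P→L→F→X→J→O: 34+35+27+35+21+14 = 166
O→P→X→J→L→F→O: 34+14+21+37+27+22 = 155
O→P→X→J→F→L→O: 34+14+21+17+27+23 = 136
… (46 more)
O→J→F→P→X→L→O: 14+17+33+14+26+23 = 127  ← best
The minimum is 127.
One optimal route: O → J → F → P → X → L → O (or its reverse).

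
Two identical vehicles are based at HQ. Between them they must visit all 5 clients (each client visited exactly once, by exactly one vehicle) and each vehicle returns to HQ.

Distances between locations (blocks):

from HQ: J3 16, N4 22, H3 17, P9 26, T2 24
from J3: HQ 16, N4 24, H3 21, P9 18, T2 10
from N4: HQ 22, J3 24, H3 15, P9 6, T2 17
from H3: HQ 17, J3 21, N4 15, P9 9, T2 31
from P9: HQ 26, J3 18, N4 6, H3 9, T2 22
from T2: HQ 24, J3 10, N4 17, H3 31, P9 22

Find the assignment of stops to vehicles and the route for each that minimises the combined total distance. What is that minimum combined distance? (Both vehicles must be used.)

Minimum combined distance: 104 blocks.

There are 2^4 − 1 = 15 ways to divide the 5 stops into two non-empty groups. For each, the best each vehicle can do is its own shortest tour through its group:
  {J3} + {N4, H3, P9, T2}: 32 + 73 = 105
  {N4} + {J3, H3, P9, T2}: 44 + 74 = 118
  {J3, N4} + {H3, P9, T2}: 62 + 72 = 134
  {H3} + {J3, N4, P9, T2}: 34 + 75 = 109
  {J3, H3} + {N4, P9, T2}: 54 + 73 = 127
  {N4, H3} + {J3, P9, T2}: 54 + 74 = 128
  … (15 splits in total)
  {N4, H3, P9} + {J3, T2}: 54 + 50 = 104  ← best
Best: vehicle 1 HQ → N4 → P9 → H3 → HQ = 54; vehicle 2 HQ → J3 → T2 → HQ = 50; combined 104.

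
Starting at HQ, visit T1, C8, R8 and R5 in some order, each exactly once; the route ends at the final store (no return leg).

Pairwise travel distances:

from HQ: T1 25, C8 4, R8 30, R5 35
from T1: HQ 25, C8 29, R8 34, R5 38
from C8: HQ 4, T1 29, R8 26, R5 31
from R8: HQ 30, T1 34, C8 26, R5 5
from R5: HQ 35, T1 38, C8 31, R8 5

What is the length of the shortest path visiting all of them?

72 — the minimum one-way total.

There are 4! = 24 possible orderings.
HQ→T1→C8→R8→R5: 25+29+26+5 = 85
HQ→T1→C8→R5→R8: 25+29+31+5 = 90
HQ→T1→R8→C8→R5: 25+34+26+31 = 116
HQ→T1→R8→R5→C8: 25+34+5+31 = 95
HQ→T1→R5→C8→R8: 25+38+31+26 = 120
HQ→T1→R5→R8→C8: 25+38+5+26 = 94
HQ→C8→T1→R8→R5: 4+29+34+5 = 72
HQ→C8→T1→R5→R8: 4+29+38+5 = 76
HQ→C8→R8→T1→R5: 4+26+34+38 = 102
HQ→C8→R8→R5→T1: 4+26+5+38 = 73
HQ→C8→R5→T1→R8: 4+31+38+34 = 107
HQ→C8→R5→R8→T1: 4+31+5+34 = 74
HQ→R8→T1→C8→R5: 30+34+29+31 = 124
HQ→R8→T1→R5→C8: 30+34+38+31 = 133
… (10 more)
The minimum is 72.
One shortest path: HQ → C8 → T1 → R8 → R5.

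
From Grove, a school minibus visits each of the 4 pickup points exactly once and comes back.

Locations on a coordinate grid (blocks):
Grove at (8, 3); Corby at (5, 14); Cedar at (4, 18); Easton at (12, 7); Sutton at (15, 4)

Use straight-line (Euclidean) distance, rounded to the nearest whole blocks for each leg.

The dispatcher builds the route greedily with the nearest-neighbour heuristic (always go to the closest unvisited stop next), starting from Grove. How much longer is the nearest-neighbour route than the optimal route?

The nearest-neighbour route is 4 blocks longer than optimal.

From Grove: Easton=6, Sutton=7, Corby=11, Cedar=16 → choose Easton (6).
From Easton: Sutton=4, Corby=10, Cedar=14 → choose Sutton (4).
From Sutton: Corby=14, Cedar=18 → choose Corby (14).
From Corby: Cedar=4 → choose Cedar (4).
NN route Grove → Easton → Sutton → Corby → Cedar → Grove costs 44.
Optimal: Grove → Corby → Cedar → Easton → Sutton → Grove costs 40 (by enumerating all 12 distinct tours).
Excess = 44 − 40 = 4.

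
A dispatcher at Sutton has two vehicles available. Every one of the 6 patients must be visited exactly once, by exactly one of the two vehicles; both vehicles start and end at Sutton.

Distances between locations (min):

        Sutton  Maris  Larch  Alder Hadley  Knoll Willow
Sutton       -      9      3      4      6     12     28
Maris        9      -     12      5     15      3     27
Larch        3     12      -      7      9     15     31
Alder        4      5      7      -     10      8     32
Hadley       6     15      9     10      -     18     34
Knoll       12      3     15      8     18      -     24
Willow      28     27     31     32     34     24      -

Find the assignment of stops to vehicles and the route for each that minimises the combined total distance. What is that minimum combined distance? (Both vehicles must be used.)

Check every non-empty split of the stops between the two vehicles; for each half take its own optimal tour:
  {Maris} + {Larch, Alder, Hadley, Knoll, Willow}: 18 + 82 = 100
  {Larch} + {Maris, Alder, Hadley, Knoll, Willow}: 6 + 76 = 82
  {Maris, Larch} + {Alder, Hadley, Knoll, Willow}: 24 + 76 = 100
  {Alder} + {Maris, Larch, Hadley, Knoll, Willow}: 8 + 82 = 90
  {Maris, Alder} + {Larch, Hadley, Knoll, Willow}: 18 + 82 = 100
  {Larch, Alder} + {Maris, Hadley, Knoll, Willow}: 14 + 76 = 90
  … (31 splits in total)
Best: vehicle 1 Sutton → Larch → Sutton = 6; vehicle 2 Sutton → Alder → Maris → Knoll → Willow → Hadley → Sutton = 76; combined 82.

82 min — the smallest possible combined total.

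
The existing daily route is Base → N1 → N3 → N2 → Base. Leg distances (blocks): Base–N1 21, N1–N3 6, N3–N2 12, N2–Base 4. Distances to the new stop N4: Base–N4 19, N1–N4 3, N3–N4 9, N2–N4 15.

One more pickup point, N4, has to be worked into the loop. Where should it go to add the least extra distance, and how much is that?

+1 blocks — insert N4 between Base and N1.

Insertion cost between consecutive stops i–j is d(i,N4) + d(N4,j) − d(i,j):
  between Base and N1: 19 + 3 − 21 = 1
  between N1 and N3: 3 + 9 − 6 = 6
  between N3 and N2: 9 + 15 − 12 = 12
  between N2 and Base: 15 + 19 − 4 = 30
Cheapest insertion is between Base and N1, adding 1.
New total = 43 + 1 = 44.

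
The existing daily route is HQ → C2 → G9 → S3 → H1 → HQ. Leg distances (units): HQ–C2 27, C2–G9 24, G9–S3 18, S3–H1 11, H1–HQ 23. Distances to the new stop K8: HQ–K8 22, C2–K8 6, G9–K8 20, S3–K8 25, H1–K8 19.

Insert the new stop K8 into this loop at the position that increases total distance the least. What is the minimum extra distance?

Insertion cost between consecutive stops i–j is d(i,K8) + d(K8,j) − d(i,j):
  between HQ and C2: 22 + 6 − 27 = 1
  between C2 and G9: 6 + 20 − 24 = 2
  between G9 and S3: 20 + 25 − 18 = 27
  between S3 and H1: 25 + 19 − 11 = 33
  between H1 and HQ: 19 + 22 − 23 = 18
Cheapest insertion is between HQ and C2, adding 1.
New total = 103 + 1 = 104.

Minimum extra distance: 1, inserting K8 between HQ and C2.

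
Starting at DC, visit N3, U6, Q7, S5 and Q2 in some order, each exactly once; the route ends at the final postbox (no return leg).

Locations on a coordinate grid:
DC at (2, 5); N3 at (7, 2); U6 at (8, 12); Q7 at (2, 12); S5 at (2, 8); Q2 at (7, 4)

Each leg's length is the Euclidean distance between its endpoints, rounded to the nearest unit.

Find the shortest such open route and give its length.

There are 5! = 120 possible orderings.
DC→N3→U6→Q7→S5→Q2: 6+10+6+4+6 = 32
DC→N3→U6→Q7→Q2→S5: 6+10+6+9+6 = 37
DC→N3→U6→S5→Q7→Q2: 6+10+7+4+9 = 36
DC→N3→U6→S5→Q2→Q7: 6+10+7+6+9 = 38
DC→N3→U6→Q2→Q7→S5: 6+10+8+9+4 = 37
DC→N3→U6→Q2→S5→Q7: 6+10+8+6+4 = 34
DC→N3→Q7→U6→S5→Q2: 6+11+6+7+6 = 36
DC→N3→Q7→U6→Q2→S5: 6+11+6+8+6 = 37
DC→N3→Q7→S5→U6→Q2: 6+11+4+7+8 = 36
DC→N3→Q7→S5→Q2→U6: 6+11+4+6+8 = 35
DC→N3→Q7→Q2→U6→S5: 6+11+9+8+7 = 41
DC→N3→Q7→Q2→S5→U6: 6+11+9+6+7 = 39
DC→N3→S5→U6→Q7→Q2: 6+8+7+6+9 = 36
DC→N3→S5→U6→Q2→Q7: 6+8+7+8+9 = 38
… (106 more)
DC→S5→Q7→U6→Q2→N3: 3+4+6+8+2 = 23  ← best
The minimum is 23.
One shortest path: DC → S5 → Q7 → U6 → Q2 → N3.

23 — the minimum one-way total.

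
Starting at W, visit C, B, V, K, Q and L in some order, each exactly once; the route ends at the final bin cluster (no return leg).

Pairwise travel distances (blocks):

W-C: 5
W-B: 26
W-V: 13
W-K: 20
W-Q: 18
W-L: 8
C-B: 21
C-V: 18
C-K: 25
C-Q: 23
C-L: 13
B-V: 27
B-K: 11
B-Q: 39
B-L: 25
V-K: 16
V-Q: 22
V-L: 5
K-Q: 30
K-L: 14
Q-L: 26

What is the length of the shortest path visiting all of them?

Minimum one-way distance = 78 blocks.

There are 6! = 720 possible orderings.
W→C→B→V→K→Q→L: 5+21+27+16+30+26 = 125
W→C→B→V→K→L→Q: 5+21+27+16+14+26 = 109
W→C→B→V→Q→K→L: 5+21+27+22+30+14 = 119
W→C→B→V→Q→L→K: 5+21+27+22+26+14 = 115
W→C→B→V→L→K→Q: 5+21+27+5+14+30 = 102
W→C→B→V→L→Q→K: 5+21+27+5+26+30 = 114
W→C→B→K→V→Q→L: 5+21+11+16+22+26 = 101
W→C→B→K→V→L→Q: 5+21+11+16+5+26 = 84
… (712 more)
W→C→B→K→L→V→Q: 5+21+11+14+5+22 = 78  ← best
The minimum is 78.
One shortest path: W → C → B → K → L → V → Q.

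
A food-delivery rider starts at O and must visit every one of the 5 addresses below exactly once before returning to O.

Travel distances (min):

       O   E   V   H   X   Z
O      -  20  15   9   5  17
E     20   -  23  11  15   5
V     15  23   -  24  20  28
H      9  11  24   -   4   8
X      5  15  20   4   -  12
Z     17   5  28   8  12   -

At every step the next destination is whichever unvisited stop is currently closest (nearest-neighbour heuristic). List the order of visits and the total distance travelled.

60 min along O → X → H → Z → E → V → O.

From O: distances to unvisited — X=5, H=9, V=15, Z=17, E=20. Nearest is X (5).
From X: distances to unvisited — H=4, Z=12, E=15, V=20. Nearest is H (4).
From H: distances to unvisited — Z=8, E=11, V=24. Nearest is Z (8).
From Z: distances to unvisited — E=5, V=28. Nearest is E (5).
From E: distances to unvisited — V=23. Nearest is V (23).
Return V→O: 15.
Total = 5 + 4 + 8 + 5 + 23 + 15 = 60.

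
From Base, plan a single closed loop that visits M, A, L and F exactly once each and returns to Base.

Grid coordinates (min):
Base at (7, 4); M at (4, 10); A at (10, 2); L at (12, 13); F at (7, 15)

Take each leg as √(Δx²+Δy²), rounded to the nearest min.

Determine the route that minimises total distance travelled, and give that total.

Base→M→A→L→F→Base: 7+10+11+5+11 = 44
Base→M→A→F→L→Base: 7+10+13+5+10 = 45
Base→M→L→A→F→Base: 7+9+11+13+11 = 51
Base→M→L→F→A→Base: 7+9+5+13+4 = 38
Base→M→F→A→L→Base: 7+6+13+11+10 = 47
Base→M→F→L→A→Base: 7+6+5+11+4 = 33
Base→A→M→L→F→Base: 4+10+9+5+11 = 39
Base→A→M→F→L→Base: 4+10+6+5+10 = 35
Base→A→L→M→F→Base: 4+11+9+6+11 = 41
Base→A→F→M→L→Base: 4+13+6+9+10 = 42
Base→L→M→A→F→Base: 10+9+10+13+11 = 53
Base→L→A→M→F→Base: 10+11+10+6+11 = 48
The minimum is 33.
One optimal route: Base → M → F → L → A → Base (or its reverse).

Shortest round trip = 33 min.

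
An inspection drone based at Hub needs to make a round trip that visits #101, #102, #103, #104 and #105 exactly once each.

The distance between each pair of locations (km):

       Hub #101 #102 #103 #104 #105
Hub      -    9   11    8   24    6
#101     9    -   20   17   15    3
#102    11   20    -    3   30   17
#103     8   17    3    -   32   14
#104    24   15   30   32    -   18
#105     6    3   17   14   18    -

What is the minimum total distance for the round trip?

Minimum total distance: 65 km.

There are 60 distinct closed tours to check (reversals are equivalent).
Hub - #101 - #102 - #103 - #104 - #105 - Hub: 9+20+3+32+18+6 = 88
Hub - #101 - #102 - #103 - #105 - #104 - Hub: 9+20+3+14+18+24 = 88
Hub - #101 - #102 - #104 - #103 - #105 - Hub: 9+20+30+32+14+6 = 111
Hub - #101 - #102 - #104 - #105 - #103 - Hub: 9+20+30+18+14+8 = 99
Hub - #101 - #102 - #105 - #103 - #104 - Hub: 9+20+17+14+32+24 = 116
Hub - #101 - #102 - #105 - #104 - #103 - Hub: 9+20+17+18+32+8 = 104
Hub - #101 - #103 - #102 - #104 - #105 - Hub: 9+17+3+30+18+6 = 83
Hub - #101 - #103 - #102 - #105 - #104 - Hub: 9+17+3+17+18+24 = 88
Hub - #101 - #103 - #104 - #102 - #105 - Hub: 9+17+32+30+17+6 = 111
Hub - #101 - #103 - #104 - #105 - #102 - Hub: 9+17+32+18+17+11 = 104
Hub - #101 - #103 - #105 - #102 - #104 - Hub: 9+17+14+17+30+24 = 111
Hub - #101 - #103 - #105 - #104 - #102 - Hub: 9+17+14+18+30+11 = 99
Hub - #101 - #104 - #102 - #103 - #105 - Hub: 9+15+30+3+14+6 = 77
Hub - #101 - #104 - #102 - #105 - #103 - Hub: 9+15+30+17+14+8 = 93
… (46 more)
Hub - #103 - #102 - #104 - #101 - #105 - Hub: 8+3+30+15+3+6 = 65  ← best
The minimum is 65.
One optimal route: Hub → #103 → #102 → #104 → #101 → #105 → Hub (or its reverse).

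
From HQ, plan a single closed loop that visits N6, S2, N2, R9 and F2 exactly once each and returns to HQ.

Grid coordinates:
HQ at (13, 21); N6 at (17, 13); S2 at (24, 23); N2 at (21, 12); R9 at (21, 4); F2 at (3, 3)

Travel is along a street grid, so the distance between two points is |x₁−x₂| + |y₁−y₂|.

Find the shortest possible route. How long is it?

There are 60 distinct closed tours to check (reversals are equivalent).
HQ→N6→S2→N2→R9→F2→HQ: 12+17+14+8+19+28 = 98
HQ→N6→S2→N2→F2→R9→HQ: 12+17+14+27+19+25 = 114
HQ→N6→S2→R9→N2→F2→HQ: 12+17+22+8+27+28 = 114
HQ→N6→S2→R9→F2→N2→HQ: 12+17+22+19+27+17 = 114
HQ→N6→S2→F2→N2→R9→HQ: 12+17+41+27+8+25 = 130
HQ→N6→S2→F2→R9→N2→HQ: 12+17+41+19+8+17 = 114
HQ→N6→N2→S2→R9→F2→HQ: 12+5+14+22+19+28 = 100
HQ→N6→N2→S2→F2→R9→HQ: 12+5+14+41+19+25 = 116
HQ→N6→N2→R9→S2→F2→HQ: 12+5+8+22+41+28 = 116
HQ→N6→N2→R9→F2→S2→HQ: 12+5+8+19+41+13 = 98
HQ→N6→N2→F2→S2→R9→HQ: 12+5+27+41+22+25 = 132
HQ→N6→N2→F2→R9→S2→HQ: 12+5+27+19+22+13 = 98
HQ→N6→R9→S2→N2→F2→HQ: 12+13+22+14+27+28 = 116
HQ→N6→R9→S2→F2→N2→HQ: 12+13+22+41+27+17 = 132
… (46 more)
HQ→N6→F2→R9→N2→S2→HQ: 12+24+19+8+14+13 = 90  ← best
The minimum is 90.
One optimal route: HQ → N6 → F2 → R9 → N2 → S2 → HQ (or its reverse).

Shortest round trip = 90.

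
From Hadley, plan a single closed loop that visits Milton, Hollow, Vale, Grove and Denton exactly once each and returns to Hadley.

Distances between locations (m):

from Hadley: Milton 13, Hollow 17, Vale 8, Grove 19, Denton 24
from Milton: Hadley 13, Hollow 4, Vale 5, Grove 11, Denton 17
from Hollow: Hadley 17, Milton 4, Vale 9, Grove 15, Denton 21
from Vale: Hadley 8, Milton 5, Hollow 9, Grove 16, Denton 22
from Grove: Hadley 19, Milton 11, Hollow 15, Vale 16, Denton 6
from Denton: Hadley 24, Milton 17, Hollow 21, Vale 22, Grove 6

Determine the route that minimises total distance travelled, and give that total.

Hadley - Milton - Hollow - Vale - Grove - Denton - Hadley: 13+4+9+16+6+24 = 72
Hadley - Milton - Hollow - Vale - Denton - Grove - Hadley: 13+4+9+22+6+19 = 73
Hadley - Milton - Hollow - Grove - Vale - Denton - Hadley: 13+4+15+16+22+24 = 94
Hadley - Milton - Hollow - Grove - Denton - Vale - Hadley: 13+4+15+6+22+8 = 68
Hadley - Milton - Hollow - Denton - Vale - Grove - Hadley: 13+4+21+22+16+19 = 95
Hadley - Milton - Hollow - Denton - Grove - Vale - Hadley: 13+4+21+6+16+8 = 68
Hadley - Milton - Vale - Hollow - Grove - Denton - Hadley: 13+5+9+15+6+24 = 72
Hadley - Milton - Vale - Hollow - Denton - Grove - Hadley: 13+5+9+21+6+19 = 73
Hadley - Milton - Vale - Grove - Hollow - Denton - Hadley: 13+5+16+15+21+24 = 94
Hadley - Milton - Vale - Grove - Denton - Hollow - Hadley: 13+5+16+6+21+17 = 78
Hadley - Milton - Vale - Denton - Hollow - Grove - Hadley: 13+5+22+21+15+19 = 95
Hadley - Milton - Vale - Denton - Grove - Hollow - Hadley: 13+5+22+6+15+17 = 78
Hadley - Milton - Grove - Hollow - Vale - Denton - Hadley: 13+11+15+9+22+24 = 94
Hadley - Milton - Grove - Hollow - Denton - Vale - Hadley: 13+11+15+21+22+8 = 90
… (46 more)
Hadley - Vale - Milton - Hollow - Grove - Denton - Hadley: 8+5+4+15+6+24 = 62  ← best
The minimum is 62.
One optimal route: Hadley → Vale → Milton → Hollow → Grove → Denton → Hadley (or its reverse).

Minimum total distance: 62 m.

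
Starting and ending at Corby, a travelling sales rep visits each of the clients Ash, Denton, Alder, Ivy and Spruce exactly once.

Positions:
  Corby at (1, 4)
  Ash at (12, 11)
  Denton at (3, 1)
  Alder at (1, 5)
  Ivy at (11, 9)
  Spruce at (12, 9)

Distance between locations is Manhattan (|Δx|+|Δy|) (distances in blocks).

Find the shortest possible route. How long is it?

Shortest round trip = 42 blocks.

Corby-Ash-Denton-Alder-Ivy-Spruce-Corby: 18+19+6+14+1+16 = 74
Corby-Ash-Denton-Alder-Spruce-Ivy-Corby: 18+19+6+15+1+15 = 74
Corby-Ash-Denton-Ivy-Alder-Spruce-Corby: 18+19+16+14+15+16 = 98
Corby-Ash-Denton-Ivy-Spruce-Alder-Corby: 18+19+16+1+15+1 = 70
Corby-Ash-Denton-Spruce-Alder-Ivy-Corby: 18+19+17+15+14+15 = 98
Corby-Ash-Denton-Spruce-Ivy-Alder-Corby: 18+19+17+1+14+1 = 70
Corby-Ash-Alder-Denton-Ivy-Spruce-Corby: 18+17+6+16+1+16 = 74
Corby-Ash-Alder-Denton-Spruce-Ivy-Corby: 18+17+6+17+1+15 = 74
Corby-Ash-Alder-Ivy-Denton-Spruce-Corby: 18+17+14+16+17+16 = 98
Corby-Ash-Alder-Ivy-Spruce-Denton-Corby: 18+17+14+1+17+5 = 72
Corby-Ash-Alder-Spruce-Denton-Ivy-Corby: 18+17+15+17+16+15 = 98
Corby-Ash-Alder-Spruce-Ivy-Denton-Corby: 18+17+15+1+16+5 = 72
Corby-Ash-Ivy-Denton-Alder-Spruce-Corby: 18+3+16+6+15+16 = 74
Corby-Ash-Ivy-Denton-Spruce-Alder-Corby: 18+3+16+17+15+1 = 70
… (46 more)
Corby-Denton-Ash-Spruce-Ivy-Alder-Corby: 5+19+2+1+14+1 = 42  ← best
The minimum is 42.
One optimal route: Corby → Denton → Ash → Spruce → Ivy → Alder → Corby (or its reverse).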